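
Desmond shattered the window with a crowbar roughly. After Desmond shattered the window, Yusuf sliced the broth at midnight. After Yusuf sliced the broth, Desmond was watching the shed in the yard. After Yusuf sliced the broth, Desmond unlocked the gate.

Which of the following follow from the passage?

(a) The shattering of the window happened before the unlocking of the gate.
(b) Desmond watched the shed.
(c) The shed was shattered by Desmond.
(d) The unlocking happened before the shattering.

(a), (b)

(a) Entailed — the narrative places the shattering before the unlocking.
(b) Entailed — 'watch' is an activity; 'was watching' entails that some watching happened, so 'watched' holds.
(c) Not entailed — Desmond shattered the window, not the shed; the shed belongs to the watching event.
(d) Not entailed — the narrative places the shattering before the unlocking, not after.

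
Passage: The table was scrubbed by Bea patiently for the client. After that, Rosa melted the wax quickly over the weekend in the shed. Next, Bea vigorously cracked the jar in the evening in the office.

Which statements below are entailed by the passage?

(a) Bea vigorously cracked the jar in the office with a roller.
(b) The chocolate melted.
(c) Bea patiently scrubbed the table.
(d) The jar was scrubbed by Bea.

(a) Not entailed — 'with a roller' adds information not in the original event.
(b) Not entailed — the wax is what melted, not the chocolate.
(c) Entailed — every conjunct here is already in the original scrubbing event.
(d) Not entailed — Bea scrubbed the table, not the jar; the jar belongs to the cracking event.

(c)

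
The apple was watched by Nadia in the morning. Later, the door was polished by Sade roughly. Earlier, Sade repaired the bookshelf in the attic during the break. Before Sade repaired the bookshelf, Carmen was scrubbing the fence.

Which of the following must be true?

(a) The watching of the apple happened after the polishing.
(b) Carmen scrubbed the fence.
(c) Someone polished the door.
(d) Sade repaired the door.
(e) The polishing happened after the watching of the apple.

(a) Not entailed — the narrative places the watching before the polishing, not after.
(b) Entailed — 'scrub' is an activity; 'was scrubbing' entails that some scrubbing happened, so 'scrubbed' holds.
(c) Entailed — the original entails any weakening of itself; this just drops 'roughly' and generalizes the agent.
(d) Not entailed — Sade repaired the bookshelf, not the door; the door belongs to the polishing event.
(e) Entailed — the narrative places the watching before the polishing.

(b), (c), (e)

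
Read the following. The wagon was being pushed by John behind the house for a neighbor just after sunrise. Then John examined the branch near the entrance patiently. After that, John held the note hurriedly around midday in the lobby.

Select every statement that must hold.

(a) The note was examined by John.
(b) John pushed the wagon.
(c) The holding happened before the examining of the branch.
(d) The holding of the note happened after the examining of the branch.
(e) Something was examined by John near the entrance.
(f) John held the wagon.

(a) Not entailed — John examined the branch, not the note; the note belongs to the holding event.
(b) Entailed — 'push' is an activity; 'was pushing' entails that some pushing happened, so 'pushed' holds.
(c) Not entailed — the narrative places the examining before the holding, not after.
(d) Entailed — the narrative places the examining before the holding.
(e) Entailed — dropping 'patiently' and generalizing the patient leaves a sub-description the original still satisfies.
(f) Not entailed — John held the note, not the wagon; the wagon belongs to the pushing event.

(b), (d), (e)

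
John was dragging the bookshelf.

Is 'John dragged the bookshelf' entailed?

yes

'drag' is atelic; if John was dragging the bookshelf, then John dragged the bookshelf (for some time).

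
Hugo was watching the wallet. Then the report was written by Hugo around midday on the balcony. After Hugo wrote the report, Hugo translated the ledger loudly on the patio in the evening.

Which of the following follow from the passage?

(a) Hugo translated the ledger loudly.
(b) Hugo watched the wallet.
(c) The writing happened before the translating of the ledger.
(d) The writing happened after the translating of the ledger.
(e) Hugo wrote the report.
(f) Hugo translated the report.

(a) Entailed — the original entails any weakening of itself; this just drops 'on the patio', 'in the evening'.
(b) Entailed — 'watch' is an activity; 'was watching' entails that some watching happened, so 'watched' holds.
(c) Entailed — the narrative places the writing before the translating.
(d) Not entailed — the narrative places the writing before the translating, not after.
(e) Entailed — the original entails any weakening of itself; this just drops 'on the balcony', 'around midday'.
(f) Not entailed — Hugo translated the ledger, not the report; the report belongs to the writing event.

(a), (b), (c), (e)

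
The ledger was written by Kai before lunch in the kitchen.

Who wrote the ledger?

'Kai' marks the agent of the writing event.

Kai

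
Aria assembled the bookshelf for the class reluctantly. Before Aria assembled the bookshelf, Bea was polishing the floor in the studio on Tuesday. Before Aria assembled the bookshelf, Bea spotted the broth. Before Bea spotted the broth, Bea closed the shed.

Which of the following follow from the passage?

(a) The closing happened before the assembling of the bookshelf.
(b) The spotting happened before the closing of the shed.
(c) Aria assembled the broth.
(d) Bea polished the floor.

(a), (d)

(a) Entailed — the narrative places the closing before the assembling.
(b) Not entailed — the narrative places the closing before the spotting, not after.
(c) Not entailed — Aria assembled the bookshelf, not the broth; the broth belongs to the spotting event.
(d) Entailed — 'polish' is an activity; 'was polishing' entails that some polishing happened, so 'polished' holds.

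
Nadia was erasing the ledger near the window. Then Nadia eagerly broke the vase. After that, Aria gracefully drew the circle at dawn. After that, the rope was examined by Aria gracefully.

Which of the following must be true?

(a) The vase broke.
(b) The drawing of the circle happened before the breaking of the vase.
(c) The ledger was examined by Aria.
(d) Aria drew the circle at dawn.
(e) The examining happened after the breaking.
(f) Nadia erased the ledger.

(a), (d), (e)

(a) Entailed — 'Nadia broke the vase' is causative; it entails the inchoative 'the vase broke'.
(b) Not entailed — the narrative places the breaking before the drawing, not after.
(c) Not entailed — Aria examined the rope, not the ledger; the ledger belongs to the erasing event.
(d) Entailed — this follows by dropping conjuncts from the drawing event's description.
(e) Entailed — the narrative places the breaking before the examining.
(f) Not entailed — 'was erasing' is progressive on an accomplishment; it does not entail the completed 'erased'.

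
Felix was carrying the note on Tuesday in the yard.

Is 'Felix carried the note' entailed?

'carry' is atelic; if Felix was carrying the note, then Felix carried the note (for some time).

yes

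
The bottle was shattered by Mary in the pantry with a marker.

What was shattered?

'the bottle' marks the patient of the shattering event.

the bottle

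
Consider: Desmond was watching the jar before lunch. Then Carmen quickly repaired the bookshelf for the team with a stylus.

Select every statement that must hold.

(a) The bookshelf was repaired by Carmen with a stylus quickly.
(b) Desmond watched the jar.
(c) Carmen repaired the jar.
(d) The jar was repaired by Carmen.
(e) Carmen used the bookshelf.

(a), (b)

(a) Entailed — the original entails any weakening of itself; this just drops 'for the team'.
(b) Entailed — 'watch' is an activity; 'was watching' entails that some watching happened, so 'watched' holds.
(c) Not entailed — Carmen repaired the bookshelf, not the jar; the jar belongs to the watching event.
(d) Not entailed — Carmen repaired the bookshelf, not the jar; the jar belongs to the watching event.
(e) Not entailed — the bookshelf is the patient, not an instrument — Carmen used a stylus.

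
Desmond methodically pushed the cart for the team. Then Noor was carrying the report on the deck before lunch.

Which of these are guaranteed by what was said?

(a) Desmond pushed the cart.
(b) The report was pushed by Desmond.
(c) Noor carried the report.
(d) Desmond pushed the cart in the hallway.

(a), (c)

(a) Entailed — this follows by dropping conjuncts from the pushing event's description.
(b) Not entailed — Desmond pushed the cart, not the report; the report belongs to the carrying event.
(c) Entailed — 'carry' is an activity; 'was carrying' entails that some carrying happened, so 'carried' holds.
(d) Not entailed — 'in the hallway' adds information not in the original event.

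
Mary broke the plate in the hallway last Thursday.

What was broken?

the plate

'the plate' marks the patient of the breaking event.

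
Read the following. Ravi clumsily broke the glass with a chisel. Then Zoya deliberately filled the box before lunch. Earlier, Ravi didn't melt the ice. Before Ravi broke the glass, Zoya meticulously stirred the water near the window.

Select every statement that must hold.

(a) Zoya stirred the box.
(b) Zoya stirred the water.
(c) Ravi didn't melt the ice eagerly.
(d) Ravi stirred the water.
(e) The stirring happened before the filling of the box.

(a) Not entailed — Zoya stirred the water, not the box; the box belongs to the filling event.
(b) Entailed — every conjunct here is already in the original stirring event.
(c) Entailed — under negation, adding a further restriction is entailed: if no such melting event occurred, none occurred eagerly either.
(d) Not entailed — the passage has Zoya stirring the water, not Ravi.
(e) Entailed — the narrative places the stirring before the filling.

(b), (c), (e)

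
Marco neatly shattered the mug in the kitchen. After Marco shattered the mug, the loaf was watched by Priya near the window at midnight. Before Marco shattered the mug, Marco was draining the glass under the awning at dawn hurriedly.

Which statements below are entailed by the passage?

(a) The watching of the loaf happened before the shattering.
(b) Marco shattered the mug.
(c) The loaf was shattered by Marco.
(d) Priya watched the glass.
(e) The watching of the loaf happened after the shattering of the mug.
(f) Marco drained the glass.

(b), (e)

(a) Not entailed — the narrative places the shattering before the watching, not after.
(b) Entailed — dropping 'in the kitchen', 'neatly' leaves a sub-description the original still satisfies.
(c) Not entailed — Marco shattered the mug, not the loaf; the loaf belongs to the watching event.
(d) Not entailed — Priya watched the loaf, not the glass; the glass belongs to the draining event.
(e) Entailed — the narrative places the shattering before the watching.
(f) Not entailed — 'was draining' is progressive on an accomplishment; it does not entail the completed 'drained'.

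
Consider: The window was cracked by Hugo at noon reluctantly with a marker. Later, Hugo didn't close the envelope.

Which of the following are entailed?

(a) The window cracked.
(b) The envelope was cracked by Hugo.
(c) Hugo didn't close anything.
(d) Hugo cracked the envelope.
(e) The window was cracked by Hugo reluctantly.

(a), (e)

(a) Entailed — 'Hugo cracked the window' is causative; it entails the inchoative 'the window cracked'.
(b) Not entailed — Hugo cracked the window, not the envelope; the envelope belongs to the closing event.
(c) Not entailed — the original only denies this specific event; Hugo may have closed something else.
(d) Not entailed — Hugo cracked the window, not the envelope; the envelope belongs to the closing event.
(e) Entailed — this follows by dropping conjuncts from the cracking event's description.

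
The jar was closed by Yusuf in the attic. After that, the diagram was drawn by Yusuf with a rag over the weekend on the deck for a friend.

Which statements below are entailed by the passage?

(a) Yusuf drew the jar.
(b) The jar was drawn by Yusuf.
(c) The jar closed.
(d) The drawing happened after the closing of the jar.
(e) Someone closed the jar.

(a) Not entailed — Yusuf drew the diagram, not the jar; the jar belongs to the closing event.
(b) Not entailed — Yusuf drew the diagram, not the jar; the jar belongs to the closing event.
(c) Entailed — 'Yusuf closed the jar' is causative; it entails the inchoative 'the jar closed'.
(d) Entailed — the narrative places the closing before the drawing.
(e) Entailed — dropping 'in the attic' and generalizing the agent leaves a sub-description the original still satisfies.

(c), (d), (e)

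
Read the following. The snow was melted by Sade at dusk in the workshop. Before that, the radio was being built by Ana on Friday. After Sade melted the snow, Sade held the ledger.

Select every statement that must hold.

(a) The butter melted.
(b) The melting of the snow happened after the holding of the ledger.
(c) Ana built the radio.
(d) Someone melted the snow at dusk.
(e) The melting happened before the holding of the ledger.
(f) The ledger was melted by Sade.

(d), (e)

(a) Not entailed — the snow is what melted, not the butter.
(b) Not entailed — the narrative places the melting before the holding, not after.
(c) Not entailed — 'was building' is progressive on an accomplishment; it does not entail the completed 'built'.
(d) Entailed — this follows by dropping conjuncts from the melting event's description.
(e) Entailed — the narrative places the melting before the holding.
(f) Not entailed — Sade melted the snow, not the ledger; the ledger belongs to the holding event.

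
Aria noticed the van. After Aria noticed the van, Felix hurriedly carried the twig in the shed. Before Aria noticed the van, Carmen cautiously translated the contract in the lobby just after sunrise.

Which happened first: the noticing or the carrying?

The connectives place the noticing before the carrying.

the noticing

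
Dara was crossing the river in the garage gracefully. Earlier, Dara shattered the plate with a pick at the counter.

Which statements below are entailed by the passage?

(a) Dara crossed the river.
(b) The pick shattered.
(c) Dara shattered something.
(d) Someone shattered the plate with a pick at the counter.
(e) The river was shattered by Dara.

(c), (d)

(a) Not entailed — 'was crossing' is progressive on an accomplishment; it does not entail the completed 'crossed'.
(b) Not entailed — the plate is what shattered, not the pick.
(c) Entailed — dropping 'at the counter', 'with a pick' and generalizing the patient leaves a sub-description the original still satisfies.
(d) Entailed — the original entails any weakening of itself; this just generalizes the agent.
(e) Not entailed — Dara shattered the plate, not the river; the river belongs to the crossing event.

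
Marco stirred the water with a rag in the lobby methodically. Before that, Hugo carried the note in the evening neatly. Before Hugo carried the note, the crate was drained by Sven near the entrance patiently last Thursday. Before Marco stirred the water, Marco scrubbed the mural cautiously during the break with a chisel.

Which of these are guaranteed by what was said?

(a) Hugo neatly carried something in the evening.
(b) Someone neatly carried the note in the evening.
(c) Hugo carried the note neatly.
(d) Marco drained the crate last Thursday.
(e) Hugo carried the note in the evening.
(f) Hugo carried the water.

(a) Entailed — generalizing the patient leaves a sub-description the original still satisfies.
(b) Entailed — generalizing the agent leaves a sub-description the original still satisfies.
(c) Entailed — dropping 'in the evening' leaves a sub-description the original still satisfies.
(d) Not entailed — the passage has Sven draining the crate, not Marco.
(e) Entailed — the original entails any weakening of itself; this just drops 'neatly'.
(f) Not entailed — Hugo carried the note, not the water; the water belongs to the stirring event.

(a), (b), (c), (e)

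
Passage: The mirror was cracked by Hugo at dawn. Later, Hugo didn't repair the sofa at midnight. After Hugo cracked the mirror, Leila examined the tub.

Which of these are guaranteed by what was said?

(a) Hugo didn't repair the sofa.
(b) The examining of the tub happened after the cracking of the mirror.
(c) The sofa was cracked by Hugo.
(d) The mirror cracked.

(b), (d)

(a) Not entailed — dropping 'at midnight' under negation is not valid — the original leaves open that Hugo repaired the sofa some other way.
(b) Entailed — the narrative places the cracking before the examining.
(c) Not entailed — Hugo cracked the mirror, not the sofa; the sofa belongs to the repairing event.
(d) Entailed — 'Hugo cracked the mirror' is causative; it entails the inchoative 'the mirror cracked'.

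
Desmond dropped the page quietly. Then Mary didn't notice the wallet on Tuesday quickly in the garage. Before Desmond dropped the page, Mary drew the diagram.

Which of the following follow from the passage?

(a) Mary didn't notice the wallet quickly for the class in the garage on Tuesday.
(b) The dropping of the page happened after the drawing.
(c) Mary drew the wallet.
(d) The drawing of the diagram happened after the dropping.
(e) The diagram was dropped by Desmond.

(a) Entailed — under negation, adding a further restriction is entailed: if no such noticing event occurred, none occurred for the class either.
(b) Entailed — the narrative places the drawing before the dropping.
(c) Not entailed — Mary drew the diagram, not the wallet; the wallet belongs to the noticing event.
(d) Not entailed — the narrative places the drawing before the dropping, not after.
(e) Not entailed — Desmond dropped the page, not the diagram; the diagram belongs to the drawing event.

(a), (b)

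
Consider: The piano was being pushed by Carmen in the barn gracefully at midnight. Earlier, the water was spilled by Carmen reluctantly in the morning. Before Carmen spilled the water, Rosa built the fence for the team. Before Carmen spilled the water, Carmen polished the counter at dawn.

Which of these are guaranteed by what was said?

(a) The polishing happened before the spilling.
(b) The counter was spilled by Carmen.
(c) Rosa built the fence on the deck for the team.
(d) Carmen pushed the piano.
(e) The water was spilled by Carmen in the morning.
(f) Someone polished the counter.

(a) Entailed — the narrative places the polishing before the spilling.
(b) Not entailed — Carmen spilled the water, not the counter; the counter belongs to the polishing event.
(c) Not entailed — 'on the deck' adds information not in the original event.
(d) Entailed — 'push' is an activity; 'was pushing' entails that some pushing happened, so 'pushed' holds.
(e) Entailed — this follows by dropping conjuncts from the spilling event's description.
(f) Entailed — every conjunct here is already in the original polishing event.

(a), (d), (e), (f)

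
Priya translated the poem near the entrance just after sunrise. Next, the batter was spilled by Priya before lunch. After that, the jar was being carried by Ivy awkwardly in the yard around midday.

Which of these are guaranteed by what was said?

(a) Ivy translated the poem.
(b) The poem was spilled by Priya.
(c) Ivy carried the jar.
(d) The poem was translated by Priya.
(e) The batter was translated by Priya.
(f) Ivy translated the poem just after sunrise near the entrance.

(c), (d)

(a) Not entailed — the passage has Priya translating the poem, not Ivy.
(b) Not entailed — Priya spilled the batter, not the poem; the poem belongs to the translating event.
(c) Entailed — 'carry' is an activity; 'was carrying' entails that some carrying happened, so 'carried' holds.
(d) Entailed — every conjunct here is already in the original translating event.
(e) Not entailed — Priya translated the poem, not the batter; the batter belongs to the spilling event.
(f) Not entailed — the passage has Priya translating the poem, not Ivy.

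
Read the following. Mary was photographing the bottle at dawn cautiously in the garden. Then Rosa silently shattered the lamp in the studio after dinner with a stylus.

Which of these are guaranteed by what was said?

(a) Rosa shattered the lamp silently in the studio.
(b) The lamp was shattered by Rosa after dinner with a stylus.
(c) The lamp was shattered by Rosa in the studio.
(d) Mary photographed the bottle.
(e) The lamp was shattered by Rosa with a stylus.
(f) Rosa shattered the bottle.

(a), (b), (c), (e)

(a) Entailed — the original entails any weakening of itself; this just drops 'with a stylus', 'after dinner'.
(b) Entailed — dropping 'silently', 'in the studio' leaves a sub-description the original still satisfies.
(c) Entailed — dropping 'silently', 'with a stylus', 'after dinner' leaves a sub-description the original still satisfies.
(d) Not entailed — 'was photographing' is progressive on an accomplishment; it does not entail the completed 'photographed'.
(e) Entailed — this follows by dropping conjuncts from the shattering event's description.
(f) Not entailed — Rosa shattered the lamp, not the bottle; the bottle belongs to the photographing event.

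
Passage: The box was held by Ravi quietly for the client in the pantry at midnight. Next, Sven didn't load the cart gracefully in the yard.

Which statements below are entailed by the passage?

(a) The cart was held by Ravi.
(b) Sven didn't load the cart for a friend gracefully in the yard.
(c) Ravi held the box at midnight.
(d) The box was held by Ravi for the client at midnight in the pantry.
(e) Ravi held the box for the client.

(b), (c), (d), (e)

(a) Not entailed — Ravi held the box, not the cart; the cart belongs to the loading event.
(b) Entailed — under negation, adding a further restriction is entailed: if no such loading event occurred, none occurred for a friend either.
(c) Entailed — the original entails any weakening of itself; this just drops 'quietly', 'for the client', 'in the pantry'.
(d) Entailed — every conjunct here is already in the original holding event.
(e) Entailed — every conjunct here is already in the original holding event.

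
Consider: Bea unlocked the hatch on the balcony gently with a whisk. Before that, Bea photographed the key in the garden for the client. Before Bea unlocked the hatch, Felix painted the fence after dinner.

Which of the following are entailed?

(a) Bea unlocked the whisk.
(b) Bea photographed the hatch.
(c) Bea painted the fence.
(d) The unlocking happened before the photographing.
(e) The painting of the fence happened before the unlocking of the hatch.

(a) Not entailed — the whisk is the instrument, not what was unlocked.
(b) Not entailed — Bea photographed the key, not the hatch; the hatch belongs to the unlocking event.
(c) Not entailed — the passage has Felix painting the fence, not Bea.
(d) Not entailed — the narrative places the photographing before the unlocking, not after.
(e) Entailed — the narrative places the painting before the unlocking.

(e)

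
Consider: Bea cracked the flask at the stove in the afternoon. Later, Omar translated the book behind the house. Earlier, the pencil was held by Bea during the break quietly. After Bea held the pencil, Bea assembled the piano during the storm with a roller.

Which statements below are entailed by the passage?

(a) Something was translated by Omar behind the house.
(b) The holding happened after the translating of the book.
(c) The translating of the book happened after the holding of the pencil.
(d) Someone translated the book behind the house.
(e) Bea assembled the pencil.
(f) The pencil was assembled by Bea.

(a) Entailed — every conjunct here is already in the original translating event.
(b) Not entailed — the narrative places the holding before the translating, not after.
(c) Entailed — the narrative places the holding before the translating.
(d) Entailed — the original entails any weakening of itself; this just generalizes the agent.
(e) Not entailed — Bea assembled the piano, not the pencil; the pencil belongs to the holding event.
(f) Not entailed — Bea assembled the piano, not the pencil; the pencil belongs to the holding event.

(a), (c), (d)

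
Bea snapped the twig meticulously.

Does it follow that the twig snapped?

'Bea snapped the twig' is the causative; it entails the inchoative 'the twig snapped'.

yes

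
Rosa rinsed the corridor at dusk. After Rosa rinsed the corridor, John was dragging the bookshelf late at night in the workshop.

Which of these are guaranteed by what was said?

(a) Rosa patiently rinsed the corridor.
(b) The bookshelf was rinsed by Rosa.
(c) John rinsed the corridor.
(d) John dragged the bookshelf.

(d)

(a) Not entailed — 'patiently' adds information not in the original event.
(b) Not entailed — Rosa rinsed the corridor, not the bookshelf; the bookshelf belongs to the dragging event.
(c) Not entailed — the passage has Rosa rinsing the corridor, not John.
(d) Entailed — 'drag' is an activity; 'was dragging' entails that some dragging happened, so 'dragged' holds.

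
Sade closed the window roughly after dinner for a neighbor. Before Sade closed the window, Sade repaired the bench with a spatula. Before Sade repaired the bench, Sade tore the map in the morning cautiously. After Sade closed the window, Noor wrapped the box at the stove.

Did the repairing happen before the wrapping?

The narrative orders the repairing before the wrapping.

yes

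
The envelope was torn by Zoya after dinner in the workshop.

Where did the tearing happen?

'in the workshop' marks the location of the tearing event.

in the workshop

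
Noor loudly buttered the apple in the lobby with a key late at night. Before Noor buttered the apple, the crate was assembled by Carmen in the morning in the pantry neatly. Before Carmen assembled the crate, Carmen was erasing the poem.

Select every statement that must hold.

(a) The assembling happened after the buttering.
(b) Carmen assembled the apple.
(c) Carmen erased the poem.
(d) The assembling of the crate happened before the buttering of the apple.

(a) Not entailed — the narrative places the assembling before the buttering, not after.
(b) Not entailed — Carmen assembled the crate, not the apple; the apple belongs to the buttering event.
(c) Not entailed — 'was erasing' is progressive on an accomplishment; it does not entail the completed 'erased'.
(d) Entailed — the narrative places the assembling before the buttering.

(d)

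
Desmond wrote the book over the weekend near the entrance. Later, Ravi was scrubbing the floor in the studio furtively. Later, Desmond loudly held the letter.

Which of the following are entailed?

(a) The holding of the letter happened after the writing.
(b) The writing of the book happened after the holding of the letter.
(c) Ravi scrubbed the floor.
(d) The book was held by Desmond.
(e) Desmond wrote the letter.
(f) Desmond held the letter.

(a), (c), (f)

(a) Entailed — the narrative places the writing before the holding.
(b) Not entailed — the narrative places the writing before the holding, not after.
(c) Entailed — 'scrub' is an activity; 'was scrubbing' entails that some scrubbing happened, so 'scrubbed' holds.
(d) Not entailed — Desmond held the letter, not the book; the book belongs to the writing event.
(e) Not entailed — Desmond wrote the book, not the letter; the letter belongs to the holding event.
(f) Entailed — the original entails any weakening of itself; this just drops 'loudly'.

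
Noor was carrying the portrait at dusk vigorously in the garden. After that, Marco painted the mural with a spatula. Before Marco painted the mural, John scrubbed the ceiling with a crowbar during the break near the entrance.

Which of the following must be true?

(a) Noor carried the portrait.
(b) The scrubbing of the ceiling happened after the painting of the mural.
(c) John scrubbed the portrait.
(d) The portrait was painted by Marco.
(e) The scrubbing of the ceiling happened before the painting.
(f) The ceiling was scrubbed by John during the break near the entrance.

(a) Entailed — 'carry' is an activity; 'was carrying' entails that some carrying happened, so 'carried' holds.
(b) Not entailed — the narrative places the scrubbing before the painting, not after.
(c) Not entailed — John scrubbed the ceiling, not the portrait; the portrait belongs to the carrying event.
(d) Not entailed — Marco painted the mural, not the portrait; the portrait belongs to the carrying event.
(e) Entailed — the narrative places the scrubbing before the painting.
(f) Entailed — the original entails any weakening of itself; this just drops 'with a crowbar'.

(a), (e), (f)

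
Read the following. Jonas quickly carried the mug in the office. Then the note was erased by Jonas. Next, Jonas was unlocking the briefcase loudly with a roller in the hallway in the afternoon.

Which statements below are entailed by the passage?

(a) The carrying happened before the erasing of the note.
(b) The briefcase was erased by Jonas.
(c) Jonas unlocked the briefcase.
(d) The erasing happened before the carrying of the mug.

(a) Entailed — the narrative places the carrying before the erasing.
(b) Not entailed — Jonas erased the note, not the briefcase; the briefcase belongs to the unlocking event.
(c) Not entailed — 'was unlocking' is progressive on an accomplishment; it does not entail the completed 'unlocked'.
(d) Not entailed — the narrative places the carrying before the erasing, not after.

(a)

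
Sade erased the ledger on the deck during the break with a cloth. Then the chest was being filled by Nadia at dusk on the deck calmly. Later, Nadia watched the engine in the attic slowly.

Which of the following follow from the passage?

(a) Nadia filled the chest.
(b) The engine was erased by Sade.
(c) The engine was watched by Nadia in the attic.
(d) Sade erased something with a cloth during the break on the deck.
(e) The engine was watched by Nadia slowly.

(a) Not entailed — 'was filling' is progressive on an accomplishment; it does not entail the completed 'filled'.
(b) Not entailed — Sade erased the ledger, not the engine; the engine belongs to the watching event.
(c) Entailed — every conjunct here is already in the original watching event.
(d) Entailed — every conjunct here is already in the original erasing event.
(e) Entailed — this follows by dropping conjuncts from the watching event's description.

(c), (d), (e)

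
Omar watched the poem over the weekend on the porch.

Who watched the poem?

Omar

'Omar' marks the agent of the watching event.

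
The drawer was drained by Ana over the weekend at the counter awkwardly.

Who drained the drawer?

'Ana' marks the agent of the draining event.

Ana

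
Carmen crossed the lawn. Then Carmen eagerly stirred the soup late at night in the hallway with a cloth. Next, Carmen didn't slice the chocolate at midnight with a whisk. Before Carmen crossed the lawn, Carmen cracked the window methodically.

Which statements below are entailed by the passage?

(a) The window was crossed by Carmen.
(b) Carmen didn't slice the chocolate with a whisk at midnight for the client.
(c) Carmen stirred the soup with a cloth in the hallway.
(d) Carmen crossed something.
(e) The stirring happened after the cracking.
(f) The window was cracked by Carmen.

(a) Not entailed — Carmen crossed the lawn, not the window; the window belongs to the cracking event.
(b) Entailed — under negation, adding a further restriction is entailed: if no such slicing event occurred, none occurred for the client either.
(c) Entailed — dropping 'eagerly', 'late at night' leaves a sub-description the original still satisfies.
(d) Entailed — this follows by dropping conjuncts from the crossing event's description.
(e) Entailed — the narrative places the cracking before the stirring.
(f) Entailed — dropping 'methodically' leaves a sub-description the original still satisfies.

(b), (c), (d), (e), (f)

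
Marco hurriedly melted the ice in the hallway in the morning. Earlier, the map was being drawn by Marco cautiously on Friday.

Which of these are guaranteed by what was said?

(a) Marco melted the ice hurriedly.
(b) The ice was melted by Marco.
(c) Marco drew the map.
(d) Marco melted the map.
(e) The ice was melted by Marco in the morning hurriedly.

(a), (b), (e)

(a) Entailed — dropping 'in the morning', 'in the hallway' leaves a sub-description the original still satisfies.
(b) Entailed — the original entails any weakening of itself; this just drops 'in the morning', 'in the hallway', 'hurriedly'.
(c) Not entailed — 'was drawing' is progressive on an accomplishment; it does not entail the completed 'drew'.
(d) Not entailed — Marco melted the ice, not the map; the map belongs to the drawing event.
(e) Entailed — the original entails any weakening of itself; this just drops 'in the hallway'.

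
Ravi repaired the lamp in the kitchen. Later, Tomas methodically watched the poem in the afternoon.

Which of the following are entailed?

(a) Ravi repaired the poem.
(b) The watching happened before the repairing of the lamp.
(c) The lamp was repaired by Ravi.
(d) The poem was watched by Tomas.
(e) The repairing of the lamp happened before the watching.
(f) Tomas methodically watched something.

(c), (d), (e), (f)

(a) Not entailed — Ravi repaired the lamp, not the poem; the poem belongs to the watching event.
(b) Not entailed — the narrative places the repairing before the watching, not after.
(c) Entailed — every conjunct here is already in the original repairing event.
(d) Entailed — dropping 'methodically', 'in the afternoon' leaves a sub-description the original still satisfies.
(e) Entailed — the narrative places the repairing before the watching.
(f) Entailed — this follows by dropping conjuncts from the watching event's description.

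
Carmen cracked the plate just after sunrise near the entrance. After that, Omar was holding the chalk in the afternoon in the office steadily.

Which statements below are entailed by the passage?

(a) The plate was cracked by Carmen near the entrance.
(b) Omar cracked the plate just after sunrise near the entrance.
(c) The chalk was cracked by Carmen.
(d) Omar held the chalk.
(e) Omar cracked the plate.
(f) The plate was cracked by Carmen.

(a) Entailed — every conjunct here is already in the original cracking event.
(b) Not entailed — the passage has Carmen cracking the plate, not Omar.
(c) Not entailed — Carmen cracked the plate, not the chalk; the chalk belongs to the holding event.
(d) Entailed — 'hold' is an activity; 'was holding' entails that some holding happened, so 'held' holds.
(e) Not entailed — the passage has Carmen cracking the plate, not Omar.
(f) Entailed — every conjunct here is already in the original cracking event.

(a), (d), (f)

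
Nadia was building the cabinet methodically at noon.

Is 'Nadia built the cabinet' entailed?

no

'was building' is progressive; for an accomplishment like 'build the cabinet', it doesn't entail completion.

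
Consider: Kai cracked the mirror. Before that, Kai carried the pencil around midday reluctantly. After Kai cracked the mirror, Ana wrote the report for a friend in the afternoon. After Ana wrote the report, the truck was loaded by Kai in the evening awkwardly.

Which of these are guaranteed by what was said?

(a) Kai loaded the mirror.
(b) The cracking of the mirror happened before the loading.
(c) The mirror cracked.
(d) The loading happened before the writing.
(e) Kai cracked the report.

(b), (c)

(a) Not entailed — Kai loaded the truck, not the mirror; the mirror belongs to the cracking event.
(b) Entailed — the narrative places the cracking before the loading.
(c) Entailed — 'Kai cracked the mirror' is causative; it entails the inchoative 'the mirror cracked'.
(d) Not entailed — the narrative places the writing before the loading, not after.
(e) Not entailed — Kai cracked the mirror, not the report; the report belongs to the writing event.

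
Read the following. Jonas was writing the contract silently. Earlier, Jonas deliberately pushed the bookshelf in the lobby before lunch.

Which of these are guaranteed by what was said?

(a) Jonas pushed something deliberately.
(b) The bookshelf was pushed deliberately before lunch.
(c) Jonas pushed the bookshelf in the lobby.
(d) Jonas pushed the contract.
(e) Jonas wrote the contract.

(a), (b), (c)

(a) Entailed — this follows by dropping conjuncts from the pushing event's description.
(b) Entailed — the original entails any weakening of itself; this just drops 'in the lobby' and generalizes the agent.
(c) Entailed — this follows by dropping conjuncts from the pushing event's description.
(d) Not entailed — Jonas pushed the bookshelf, not the contract; the contract belongs to the writing event.
(e) Not entailed — 'was writing' is progressive on an accomplishment; it does not entail the completed 'wrote'.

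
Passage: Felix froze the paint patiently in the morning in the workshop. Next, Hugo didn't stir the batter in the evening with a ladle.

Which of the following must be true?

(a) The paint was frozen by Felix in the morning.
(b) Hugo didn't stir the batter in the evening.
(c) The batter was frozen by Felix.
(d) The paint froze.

(a) Entailed — dropping 'patiently', 'in the workshop' leaves a sub-description the original still satisfies.
(b) Not entailed — dropping 'with a ladle' under negation is not valid — the original leaves open that Hugo stirred the batter some other way.
(c) Not entailed — Felix froze the paint, not the batter; the batter belongs to the stirring event.
(d) Entailed — 'Felix froze the paint' is causative; it entails the inchoative 'the paint froze'.

(a), (d)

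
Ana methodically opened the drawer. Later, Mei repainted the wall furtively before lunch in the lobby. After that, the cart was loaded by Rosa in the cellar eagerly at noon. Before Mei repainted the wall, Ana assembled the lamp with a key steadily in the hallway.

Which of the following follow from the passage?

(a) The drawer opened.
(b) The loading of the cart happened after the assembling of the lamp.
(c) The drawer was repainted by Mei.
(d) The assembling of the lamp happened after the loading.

(a) Entailed — 'Ana opened the drawer' is causative; it entails the inchoative 'the drawer opened'.
(b) Entailed — the narrative places the assembling before the loading.
(c) Not entailed — Mei repainted the wall, not the drawer; the drawer belongs to the opening event.
(d) Not entailed — the narrative places the assembling before the loading, not after.

(a), (b)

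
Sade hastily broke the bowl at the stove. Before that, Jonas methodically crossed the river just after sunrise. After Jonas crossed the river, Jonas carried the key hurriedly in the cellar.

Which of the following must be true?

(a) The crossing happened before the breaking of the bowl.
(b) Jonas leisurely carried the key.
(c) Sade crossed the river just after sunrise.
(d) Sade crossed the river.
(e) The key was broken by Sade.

(a) Entailed — the narrative places the crossing before the breaking.
(b) Not entailed — 'leisurely' adds a manner not in (and inconsistent with) the original.
(c) Not entailed — the passage has Jonas crossing the river, not Sade.
(d) Not entailed — the passage has Jonas crossing the river, not Sade.
(e) Not entailed — Sade broke the bowl, not the key; the key belongs to the carrying event.

(a)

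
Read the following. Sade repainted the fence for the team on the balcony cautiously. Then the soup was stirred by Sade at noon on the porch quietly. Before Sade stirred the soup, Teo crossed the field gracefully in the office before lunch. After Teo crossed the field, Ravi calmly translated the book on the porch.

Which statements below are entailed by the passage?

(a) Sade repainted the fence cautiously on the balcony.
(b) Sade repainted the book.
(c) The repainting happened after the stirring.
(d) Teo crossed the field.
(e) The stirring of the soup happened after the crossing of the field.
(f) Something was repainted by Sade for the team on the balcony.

(a) Entailed — the original entails any weakening of itself; this just drops 'for the team'.
(b) Not entailed — Sade repainted the fence, not the book; the book belongs to the translating event.
(c) Not entailed — the narrative places the repainting before the stirring, not after.
(d) Entailed — dropping 'in the office', 'before lunch', 'gracefully' leaves a sub-description the original still satisfies.
(e) Entailed — the narrative places the crossing before the stirring.
(f) Entailed — this follows by dropping conjuncts from the repainting event's description.

(a), (d), (e), (f)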